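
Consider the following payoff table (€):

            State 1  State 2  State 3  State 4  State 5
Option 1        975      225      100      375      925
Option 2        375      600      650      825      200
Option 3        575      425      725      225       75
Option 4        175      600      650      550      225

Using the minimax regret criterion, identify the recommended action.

Column bests: State 1=975, State 2=600, State 3=725, State 4=825, State 5=925.
Option 1 regrets: 0, 375, 625, 450, 0 → max 625
Option 2 regrets: 600, 0, 75, 0, 725 → max 725
Option 3 regrets: 400, 175, 0, 600, 850 → max 850
Option 4 regrets: 800, 0, 75, 275, 700 → max 800
Smallest max regret = 625 → Option 1.

Option 1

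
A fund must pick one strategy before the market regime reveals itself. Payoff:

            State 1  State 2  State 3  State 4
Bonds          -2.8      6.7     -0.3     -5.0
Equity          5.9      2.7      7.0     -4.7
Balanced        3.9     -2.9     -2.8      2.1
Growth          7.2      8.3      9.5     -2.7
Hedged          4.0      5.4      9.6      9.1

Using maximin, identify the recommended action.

Hedged

Row minima: Bonds=-5.0, Equity=-4.7, Balanced=-2.9, Growth=-2.7, Hedged=4.0
Best worst-case = 4.0 → Hedged.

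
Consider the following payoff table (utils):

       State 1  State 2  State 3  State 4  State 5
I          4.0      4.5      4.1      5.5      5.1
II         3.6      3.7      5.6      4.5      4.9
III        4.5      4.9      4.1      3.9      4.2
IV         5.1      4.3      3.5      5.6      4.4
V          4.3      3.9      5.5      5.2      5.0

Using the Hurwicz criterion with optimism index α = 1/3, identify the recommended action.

I: 1/3·5.5 + 2/3·4.0 = 4.5
II: 1/3·5.6 + 2/3·3.6 = 64/15
III: 1/3·4.9 + 2/3·3.9 = 127/30
IV: 1/3·5.6 + 2/3·3.5 = 4.2
V: 1/3·5.5 + 2/3·3.9 = 133/30
Highest Hurwicz score = 4.5 → I.

I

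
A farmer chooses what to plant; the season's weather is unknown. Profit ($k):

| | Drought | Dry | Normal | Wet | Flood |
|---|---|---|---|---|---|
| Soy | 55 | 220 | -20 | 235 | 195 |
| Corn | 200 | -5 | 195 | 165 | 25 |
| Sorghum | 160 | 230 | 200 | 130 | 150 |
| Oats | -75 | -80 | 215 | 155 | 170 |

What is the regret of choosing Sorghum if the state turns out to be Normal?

15

Best payoff under Normal is 215.
Regret = 215 − 200 = 15.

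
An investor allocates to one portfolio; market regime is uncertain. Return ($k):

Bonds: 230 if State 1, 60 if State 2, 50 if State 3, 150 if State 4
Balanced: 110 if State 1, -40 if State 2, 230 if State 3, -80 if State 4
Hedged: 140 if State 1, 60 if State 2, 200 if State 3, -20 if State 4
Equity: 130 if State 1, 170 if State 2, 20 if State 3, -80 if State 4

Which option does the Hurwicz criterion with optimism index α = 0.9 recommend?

Bonds: 0.9·230 + 0.1·50 = 212
Balanced: 0.9·230 + 0.1·(-80) = 199
Hedged: 0.9·200 + 0.1·(-20) = 178
Equity: 0.9·170 + 0.1·(-80) = 145
Highest Hurwicz score = 212 → Bonds.

Bonds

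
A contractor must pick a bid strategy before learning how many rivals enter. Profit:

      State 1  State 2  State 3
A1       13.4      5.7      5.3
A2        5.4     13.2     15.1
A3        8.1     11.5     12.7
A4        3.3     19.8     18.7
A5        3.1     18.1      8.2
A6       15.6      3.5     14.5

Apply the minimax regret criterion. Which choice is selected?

A3

Column bests: State 1=15.6, State 2=19.8, State 3=18.7.
A1 regrets: 2.2, 14.1, 13.4 → max 14.1
A2 regrets: 10.2, 6.6, 3.6 → max 10.2
A3 regrets: 7.5, 8.3, 6.0 → max 8.3
A4 regrets: 12.3, 0.0, 0.0 → max 12.3
A5 regrets: 12.5, 1.7, 10.5 → max 12.5
A6 regrets: 0.0, 16.3, 4.2 → max 16.3
Smallest max regret = 8.3 → A3.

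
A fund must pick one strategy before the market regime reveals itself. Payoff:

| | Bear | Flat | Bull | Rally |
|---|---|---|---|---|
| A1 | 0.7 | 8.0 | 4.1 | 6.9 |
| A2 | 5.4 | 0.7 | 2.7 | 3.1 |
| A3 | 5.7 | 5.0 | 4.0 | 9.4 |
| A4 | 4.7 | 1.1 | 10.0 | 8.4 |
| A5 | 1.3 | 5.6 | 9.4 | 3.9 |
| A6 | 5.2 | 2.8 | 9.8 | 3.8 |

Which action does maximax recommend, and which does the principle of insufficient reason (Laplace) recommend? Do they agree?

maximax → A4; laplace → A4 (agree)

Row maxima: A1=8.0, A2=5.4, A3=9.4, A4=10.0, A5=9.4, A6=9.8
Best best-case = 10.0 → A4.
Row averages: A1=4.925, A2=2.975, A3=6.025, A4=6.05, A5=5.05, A6=5.4
Highest average = 6.05 → A4.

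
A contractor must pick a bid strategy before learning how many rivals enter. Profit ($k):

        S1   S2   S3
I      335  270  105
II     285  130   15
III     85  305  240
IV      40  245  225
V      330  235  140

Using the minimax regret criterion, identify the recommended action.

Column bests: S1=335, S2=305, S3=240.
I regrets: 0, 35, 135 → max 135
II regrets: 50, 175, 225 → max 225
III regrets: 250, 0, 0 → max 250
IV regrets: 295, 60, 15 → max 295
V regrets: 5, 70, 100 → max 100
Smallest max regret = 100 → V.

V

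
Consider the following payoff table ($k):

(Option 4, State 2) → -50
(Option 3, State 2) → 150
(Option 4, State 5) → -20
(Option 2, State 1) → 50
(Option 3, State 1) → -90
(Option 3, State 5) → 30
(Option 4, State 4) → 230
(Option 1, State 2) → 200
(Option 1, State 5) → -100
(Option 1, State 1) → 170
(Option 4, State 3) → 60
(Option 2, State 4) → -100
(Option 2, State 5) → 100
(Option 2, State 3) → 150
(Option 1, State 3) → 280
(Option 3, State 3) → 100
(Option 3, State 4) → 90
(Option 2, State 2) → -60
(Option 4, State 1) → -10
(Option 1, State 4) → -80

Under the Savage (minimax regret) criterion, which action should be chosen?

Column bests: State 1=170, State 2=200, State 3=280, State 4=230, State 5=100.
Option 1 regrets: 0, 0, 0, 310, 200 → max 310
Option 2 regrets: 120, 260, 130, 330, 0 → max 330
Option 3 regrets: 260, 50, 180, 140, 70 → max 260
Option 4 regrets: 180, 250, 220, 0, 120 → max 250
Smallest max regret = 250 → Option 4.

Option 4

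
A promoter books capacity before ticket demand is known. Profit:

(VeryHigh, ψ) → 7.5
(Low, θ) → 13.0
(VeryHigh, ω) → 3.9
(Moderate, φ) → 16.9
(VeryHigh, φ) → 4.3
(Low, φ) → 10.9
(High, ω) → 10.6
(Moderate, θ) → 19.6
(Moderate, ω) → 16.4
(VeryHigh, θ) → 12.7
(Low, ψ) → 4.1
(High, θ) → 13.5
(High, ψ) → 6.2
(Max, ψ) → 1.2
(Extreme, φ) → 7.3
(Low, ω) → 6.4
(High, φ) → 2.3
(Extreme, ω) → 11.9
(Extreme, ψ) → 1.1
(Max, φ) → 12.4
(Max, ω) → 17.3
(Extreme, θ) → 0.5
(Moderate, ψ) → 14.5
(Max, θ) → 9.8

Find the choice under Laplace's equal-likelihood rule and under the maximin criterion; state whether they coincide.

Row averages: Low=8.6, Moderate=16.85, High=8.15, VeryHigh=7.1, Extreme=5.2, Max=10.175
Highest average = 16.85 → Moderate.
Row minima: Low=4.1, Moderate=14.5, High=2.3, VeryHigh=3.9, Extreme=0.5, Max=1.2
Best worst-case = 14.5 → Moderate.

laplace → Moderate; maximin → Moderate (agree)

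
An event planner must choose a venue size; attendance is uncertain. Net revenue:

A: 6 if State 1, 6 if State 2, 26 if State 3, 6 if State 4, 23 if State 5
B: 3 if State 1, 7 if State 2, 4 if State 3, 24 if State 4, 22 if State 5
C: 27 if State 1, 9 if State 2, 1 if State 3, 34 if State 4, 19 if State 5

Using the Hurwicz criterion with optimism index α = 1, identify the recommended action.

A: 1·26 + 0·6 = 26
B: 1·24 + 0·3 = 24
C: 1·34 + 0·1 = 34
Highest Hurwicz score = 34 → C.

C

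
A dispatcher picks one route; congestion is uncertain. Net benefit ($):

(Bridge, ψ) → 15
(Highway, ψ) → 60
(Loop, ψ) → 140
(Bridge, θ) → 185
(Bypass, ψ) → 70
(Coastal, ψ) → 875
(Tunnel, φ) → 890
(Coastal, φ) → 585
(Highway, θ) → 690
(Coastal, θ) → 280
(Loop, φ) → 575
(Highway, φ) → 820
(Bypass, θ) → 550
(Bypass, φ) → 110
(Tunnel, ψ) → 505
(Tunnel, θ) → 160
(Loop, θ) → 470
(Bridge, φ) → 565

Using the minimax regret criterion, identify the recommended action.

Column bests: θ=690, φ=890, ψ=875.
Loop regrets: 220, 315, 735 → max 735
Tunnel regrets: 530, 0, 370 → max 530
Bridge regrets: 505, 325, 860 → max 860
Bypass regrets: 140, 780, 805 → max 805
Highway regrets: 0, 70, 815 → max 815
Coastal regrets: 410, 305, 0 → max 410
Smallest max regret = 410 → Coastal.

Coastal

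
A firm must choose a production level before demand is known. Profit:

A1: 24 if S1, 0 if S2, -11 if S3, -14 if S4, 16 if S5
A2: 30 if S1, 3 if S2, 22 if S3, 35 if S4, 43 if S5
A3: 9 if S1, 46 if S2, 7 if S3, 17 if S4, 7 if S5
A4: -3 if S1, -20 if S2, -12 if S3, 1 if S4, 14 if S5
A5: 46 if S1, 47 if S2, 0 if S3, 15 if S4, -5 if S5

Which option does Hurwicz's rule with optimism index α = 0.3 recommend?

A1: 0.3·24 + 0.7·(-14) = -2.6
A2: 0.3·43 + 0.7·3 = 15
A3: 0.3·46 + 0.7·7 = 18.7
A4: 0.3·14 + 0.7·(-20) = -9.8
A5: 0.3·47 + 0.7·(-5) = 10.6
Highest Hurwicz score = 18.7 → A3.

A3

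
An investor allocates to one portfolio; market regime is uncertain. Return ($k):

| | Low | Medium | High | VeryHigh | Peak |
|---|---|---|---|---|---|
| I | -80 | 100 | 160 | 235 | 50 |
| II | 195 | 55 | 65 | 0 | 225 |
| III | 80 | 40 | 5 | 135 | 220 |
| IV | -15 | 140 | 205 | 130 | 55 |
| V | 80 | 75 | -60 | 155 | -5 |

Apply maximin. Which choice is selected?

III

Row minima: I=-80, II=0, III=5, IV=-15, V=-60
Best worst-case = 5 → III.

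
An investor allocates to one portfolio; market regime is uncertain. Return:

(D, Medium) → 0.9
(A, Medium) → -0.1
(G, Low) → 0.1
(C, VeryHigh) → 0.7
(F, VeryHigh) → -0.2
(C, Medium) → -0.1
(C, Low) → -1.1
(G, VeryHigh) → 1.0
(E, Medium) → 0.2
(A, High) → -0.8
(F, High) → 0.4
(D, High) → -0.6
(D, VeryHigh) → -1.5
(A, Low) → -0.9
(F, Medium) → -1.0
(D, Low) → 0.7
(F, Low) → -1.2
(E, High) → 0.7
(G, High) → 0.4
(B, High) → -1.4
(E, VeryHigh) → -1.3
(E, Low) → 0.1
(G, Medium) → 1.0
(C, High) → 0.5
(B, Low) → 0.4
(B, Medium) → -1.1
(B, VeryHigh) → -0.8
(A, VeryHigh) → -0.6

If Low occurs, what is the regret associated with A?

1.6

Best payoff under Low is 0.7.
Regret = 0.7 − (-0.9) = 1.6.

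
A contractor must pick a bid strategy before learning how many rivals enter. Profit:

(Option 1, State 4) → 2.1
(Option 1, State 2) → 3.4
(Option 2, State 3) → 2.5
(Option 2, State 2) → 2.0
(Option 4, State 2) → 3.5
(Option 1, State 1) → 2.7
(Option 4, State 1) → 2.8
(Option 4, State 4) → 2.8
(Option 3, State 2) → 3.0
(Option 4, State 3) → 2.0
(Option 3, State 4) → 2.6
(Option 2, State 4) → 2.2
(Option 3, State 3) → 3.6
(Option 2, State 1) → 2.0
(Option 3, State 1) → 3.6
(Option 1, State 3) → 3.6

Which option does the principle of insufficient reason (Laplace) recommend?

Row averages: Option 1=2.95, Option 2=2.175, Option 3=3.2, Option 4=2.775
Highest average = 3.2 → Option 3.

Option 3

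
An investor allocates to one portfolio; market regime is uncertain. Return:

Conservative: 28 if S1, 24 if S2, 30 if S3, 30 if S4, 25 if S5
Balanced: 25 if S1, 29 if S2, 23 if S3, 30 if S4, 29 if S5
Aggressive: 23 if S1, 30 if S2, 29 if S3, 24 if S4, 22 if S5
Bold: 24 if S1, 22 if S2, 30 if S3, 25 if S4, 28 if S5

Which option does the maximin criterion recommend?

Conservative

Row minima: Conservative=24, Balanced=23, Aggressive=22, Bold=22
Best worst-case = 24 → Conservative.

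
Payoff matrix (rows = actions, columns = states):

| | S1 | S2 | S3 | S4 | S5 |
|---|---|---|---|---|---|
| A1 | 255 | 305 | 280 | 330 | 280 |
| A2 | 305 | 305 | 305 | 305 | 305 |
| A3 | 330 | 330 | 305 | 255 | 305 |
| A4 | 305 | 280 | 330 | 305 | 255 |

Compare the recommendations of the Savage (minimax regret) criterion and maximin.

minimax regret → A2; maximin → A2 (agree)

Column bests: S1=330, S2=330, S3=330, S4=330, S5=305.
A1 regrets: 75, 25, 50, 0, 25 → max 75
A2 regrets: 25, 25, 25, 25, 0 → max 25
A3 regrets: 0, 0, 25, 75, 0 → max 75
A4 regrets: 25, 50, 0, 25, 50 → max 50
Smallest max regret = 25 → A2.
Row minima: A1=255, A2=305, A3=255, A4=255
Best worst-case = 305 → A2.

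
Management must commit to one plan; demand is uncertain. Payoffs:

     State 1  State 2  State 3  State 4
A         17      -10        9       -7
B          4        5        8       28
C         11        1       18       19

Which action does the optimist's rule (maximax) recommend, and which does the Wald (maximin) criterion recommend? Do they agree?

maximax → B; maximin → B (agree)

Row maxima: A=17, B=28, C=19
Best best-case = 28 → B.
Row minima: A=-10, B=4, C=1
Best worst-case = 4 → B.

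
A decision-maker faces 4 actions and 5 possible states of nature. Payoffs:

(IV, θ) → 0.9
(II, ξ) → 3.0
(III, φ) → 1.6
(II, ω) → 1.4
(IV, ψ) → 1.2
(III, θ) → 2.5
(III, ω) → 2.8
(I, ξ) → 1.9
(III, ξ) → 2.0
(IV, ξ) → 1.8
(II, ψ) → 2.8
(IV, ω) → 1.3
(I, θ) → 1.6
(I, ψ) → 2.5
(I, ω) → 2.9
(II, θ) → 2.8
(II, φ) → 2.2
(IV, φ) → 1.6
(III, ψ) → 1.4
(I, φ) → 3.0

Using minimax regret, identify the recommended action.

I

Column bests: θ=2.8, φ=3.0, ψ=2.8, ω=2.9, ξ=3.0.
I regrets: 1.2, 0.0, 0.3, 0.0, 1.1 → max 1.2
II regrets: 0.0, 0.8, 0.0, 1.5, 0.0 → max 1.5
III regrets: 0.3, 1.4, 1.4, 0.1, 1.0 → max 1.4
IV regrets: 1.9, 1.4, 1.6, 1.6, 1.2 → max 1.9
Smallest max regret = 1.2 → I.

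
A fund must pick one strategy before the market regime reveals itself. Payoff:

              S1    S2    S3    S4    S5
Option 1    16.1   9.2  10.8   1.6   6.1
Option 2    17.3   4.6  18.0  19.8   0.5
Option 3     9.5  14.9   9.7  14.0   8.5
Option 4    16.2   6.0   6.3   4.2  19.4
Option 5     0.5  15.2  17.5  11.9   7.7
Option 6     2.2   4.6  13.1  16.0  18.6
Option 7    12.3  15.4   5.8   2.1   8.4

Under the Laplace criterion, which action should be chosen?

Option 2

Row averages: Option 1=8.76, Option 2=12.04, Option 3=11.32, Option 4=10.42, Option 5=10.56, Option 6=10.9, Option 7=8.8
Highest average = 12.04 → Option 2.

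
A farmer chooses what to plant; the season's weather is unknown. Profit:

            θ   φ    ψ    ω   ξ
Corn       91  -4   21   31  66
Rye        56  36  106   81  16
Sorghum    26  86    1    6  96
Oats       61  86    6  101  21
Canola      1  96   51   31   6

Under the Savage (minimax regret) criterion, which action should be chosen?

Column bests: θ=91, φ=96, ψ=106, ω=101, ξ=96.
Corn regrets: 0, 100, 85, 70, 30 → max 100
Rye regrets: 35, 60, 0, 20, 80 → max 80
Sorghum regrets: 65, 10, 105, 95, 0 → max 105
Oats regrets: 30, 10, 100, 0, 75 → max 100
Canola regrets: 90, 0, 55, 70, 90 → max 90
Smallest max regret = 80 → Rye.

Rye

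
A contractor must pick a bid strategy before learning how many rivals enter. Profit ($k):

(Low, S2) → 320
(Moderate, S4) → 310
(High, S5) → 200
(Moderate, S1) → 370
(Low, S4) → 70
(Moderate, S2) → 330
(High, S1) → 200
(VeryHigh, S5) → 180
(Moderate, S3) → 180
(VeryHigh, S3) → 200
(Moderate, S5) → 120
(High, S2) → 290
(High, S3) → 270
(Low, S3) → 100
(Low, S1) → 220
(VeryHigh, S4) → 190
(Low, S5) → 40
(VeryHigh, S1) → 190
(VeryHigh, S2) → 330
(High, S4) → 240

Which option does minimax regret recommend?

Moderate

Column bests: S1=370, S2=330, S3=270, S4=310, S5=200.
Low regrets: 150, 10, 170, 240, 160 → max 240
Moderate regrets: 0, 0, 90, 0, 80 → max 90
High regrets: 170, 40, 0, 70, 0 → max 170
VeryHigh regrets: 180, 0, 70, 120, 20 → max 180
Smallest max regret = 90 → Moderate.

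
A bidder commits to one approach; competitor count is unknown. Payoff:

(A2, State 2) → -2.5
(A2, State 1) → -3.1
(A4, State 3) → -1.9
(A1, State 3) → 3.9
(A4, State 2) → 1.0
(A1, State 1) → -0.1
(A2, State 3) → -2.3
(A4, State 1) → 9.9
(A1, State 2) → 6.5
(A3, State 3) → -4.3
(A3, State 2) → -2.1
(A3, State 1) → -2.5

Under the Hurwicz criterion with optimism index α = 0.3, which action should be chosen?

A1

A1: 0.3·6.5 + 0.7·(-0.1) = 1.88
A2: 0.3·(-2.3) + 0.7·(-3.1) = -2.86
A3: 0.3·(-2.1) + 0.7·(-4.3) = -3.64
A4: 0.3·9.9 + 0.7·(-1.9) = 1.64
Highest Hurwicz score = 1.88 → A1.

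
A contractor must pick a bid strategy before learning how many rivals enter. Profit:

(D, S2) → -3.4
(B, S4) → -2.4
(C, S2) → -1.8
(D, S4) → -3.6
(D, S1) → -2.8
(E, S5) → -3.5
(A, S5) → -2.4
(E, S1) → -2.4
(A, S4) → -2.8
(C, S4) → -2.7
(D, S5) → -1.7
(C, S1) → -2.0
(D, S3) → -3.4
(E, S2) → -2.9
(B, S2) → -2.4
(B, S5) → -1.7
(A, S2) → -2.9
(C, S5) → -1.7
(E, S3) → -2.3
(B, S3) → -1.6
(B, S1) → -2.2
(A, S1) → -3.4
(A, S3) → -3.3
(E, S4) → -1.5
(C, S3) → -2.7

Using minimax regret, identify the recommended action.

B

Column bests: S1=-2.0, S2=-1.8, S3=-1.6, S4=-1.5, S5=-1.7.
A regrets: 1.4, 1.1, 1.7, 1.3, 0.7 → max 1.7
B regrets: 0.2, 0.6, 0.0, 0.9, 0.0 → max 0.9
C regrets: 0.0, 0.0, 1.1, 1.2, 0.0 → max 1.2
D regrets: 0.8, 1.6, 1.8, 2.1, 0.0 → max 2.1
E regrets: 0.4, 1.1, 0.7, 0.0, 1.8 → max 1.8
Smallest max regret = 0.9 → B.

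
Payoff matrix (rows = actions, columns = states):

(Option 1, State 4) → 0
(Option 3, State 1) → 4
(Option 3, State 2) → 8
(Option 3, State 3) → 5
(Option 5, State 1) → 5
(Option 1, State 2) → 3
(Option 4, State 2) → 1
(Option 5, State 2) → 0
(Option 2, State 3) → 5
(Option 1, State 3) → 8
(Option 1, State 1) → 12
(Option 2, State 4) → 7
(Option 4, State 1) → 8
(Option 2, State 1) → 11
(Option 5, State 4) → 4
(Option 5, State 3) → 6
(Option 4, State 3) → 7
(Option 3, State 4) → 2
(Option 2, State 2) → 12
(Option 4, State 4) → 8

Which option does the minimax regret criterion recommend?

Option 2

Column bests: State 1=12, State 2=12, State 3=8, State 4=8.
Option 1 regrets: 0, 9, 0, 8 → max 9
Option 2 regrets: 1, 0, 3, 1 → max 3
Option 3 regrets: 8, 4, 3, 6 → max 8
Option 4 regrets: 4, 11, 1, 0 → max 11
Option 5 regrets: 7, 12, 2, 4 → max 12
Smallest max regret = 3 → Option 2.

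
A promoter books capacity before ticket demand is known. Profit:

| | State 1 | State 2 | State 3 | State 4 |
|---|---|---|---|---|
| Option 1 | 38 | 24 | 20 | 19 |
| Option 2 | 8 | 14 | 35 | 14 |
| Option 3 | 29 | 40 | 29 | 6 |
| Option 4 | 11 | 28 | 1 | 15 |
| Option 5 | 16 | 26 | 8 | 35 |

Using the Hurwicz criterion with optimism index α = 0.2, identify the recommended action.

Option 1

Option 1: 0.2·38 + 0.8·19 = 22.8
Option 2: 0.2·35 + 0.8·8 = 13.4
Option 3: 0.2·40 + 0.8·6 = 12.8
Option 4: 0.2·28 + 0.8·1 = 6.4
Option 5: 0.2·35 + 0.8·8 = 13.4
Highest Hurwicz score = 22.8 → Option 1.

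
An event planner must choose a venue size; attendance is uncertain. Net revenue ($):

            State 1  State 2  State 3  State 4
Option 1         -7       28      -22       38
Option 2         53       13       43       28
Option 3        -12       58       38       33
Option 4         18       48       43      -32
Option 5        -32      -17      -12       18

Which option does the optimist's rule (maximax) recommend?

Option 3

Row maxima: Option 1=38, Option 2=53, Option 3=58, Option 4=48, Option 5=18
Best best-case = 58 → Option 3.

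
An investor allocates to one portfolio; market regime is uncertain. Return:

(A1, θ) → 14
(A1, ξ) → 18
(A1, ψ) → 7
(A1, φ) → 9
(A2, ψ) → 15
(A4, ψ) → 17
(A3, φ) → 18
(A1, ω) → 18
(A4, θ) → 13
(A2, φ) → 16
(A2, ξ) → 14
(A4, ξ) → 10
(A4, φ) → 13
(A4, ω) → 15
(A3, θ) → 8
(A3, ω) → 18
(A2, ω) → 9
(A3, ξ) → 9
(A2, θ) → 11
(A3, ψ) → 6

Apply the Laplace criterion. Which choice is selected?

A4

Row averages: A1=13.2, A2=13, A3=11.8, A4=13.6
Highest average = 13.6 → A4.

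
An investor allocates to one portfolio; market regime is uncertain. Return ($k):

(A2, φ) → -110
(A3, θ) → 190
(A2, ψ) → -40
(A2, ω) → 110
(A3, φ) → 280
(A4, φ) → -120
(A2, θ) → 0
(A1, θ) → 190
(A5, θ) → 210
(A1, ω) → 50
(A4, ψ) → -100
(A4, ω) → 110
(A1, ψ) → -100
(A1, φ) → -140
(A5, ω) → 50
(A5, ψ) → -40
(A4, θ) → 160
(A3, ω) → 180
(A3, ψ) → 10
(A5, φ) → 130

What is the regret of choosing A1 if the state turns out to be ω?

Best payoff under ω is 180.
Regret = 180 − 50 = 130.

130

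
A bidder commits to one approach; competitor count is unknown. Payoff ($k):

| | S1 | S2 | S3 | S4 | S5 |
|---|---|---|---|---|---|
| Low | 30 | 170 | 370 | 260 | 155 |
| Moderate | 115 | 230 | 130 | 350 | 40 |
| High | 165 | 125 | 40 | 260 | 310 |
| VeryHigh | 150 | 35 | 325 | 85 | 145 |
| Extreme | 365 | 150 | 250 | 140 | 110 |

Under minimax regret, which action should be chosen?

Extreme

Column bests: S1=365, S2=230, S3=370, S4=350, S5=310.
Low regrets: 335, 60, 0, 90, 155 → max 335
Moderate regrets: 250, 0, 240, 0, 270 → max 270
High regrets: 200, 105, 330, 90, 0 → max 330
VeryHigh regrets: 215, 195, 45, 265, 165 → max 265
Extreme regrets: 0, 80, 120, 210, 200 → max 210
Smallest max regret = 210 → Extreme.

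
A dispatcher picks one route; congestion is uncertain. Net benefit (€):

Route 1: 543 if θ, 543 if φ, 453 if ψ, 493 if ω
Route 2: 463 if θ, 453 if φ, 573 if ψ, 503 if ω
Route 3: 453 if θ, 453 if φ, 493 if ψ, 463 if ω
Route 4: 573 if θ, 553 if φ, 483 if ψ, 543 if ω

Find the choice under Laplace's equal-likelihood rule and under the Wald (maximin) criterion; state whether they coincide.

Row averages: Route 1=508, Route 2=498, Route 3=465.5, Route 4=538
Highest average = 538 → Route 4.
Row minima: Route 1=453, Route 2=453, Route 3=453, Route 4=483
Best worst-case = 483 → Route 4.

laplace → Route 4; maximin → Route 4 (agree)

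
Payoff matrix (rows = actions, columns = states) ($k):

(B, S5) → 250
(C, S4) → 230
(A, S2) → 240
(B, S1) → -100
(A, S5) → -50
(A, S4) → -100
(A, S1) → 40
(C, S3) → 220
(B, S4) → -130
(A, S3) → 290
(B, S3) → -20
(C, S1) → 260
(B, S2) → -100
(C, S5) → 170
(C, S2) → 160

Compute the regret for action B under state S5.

0

Best payoff under S5 is 250.
Regret = 250 − 250 = 0.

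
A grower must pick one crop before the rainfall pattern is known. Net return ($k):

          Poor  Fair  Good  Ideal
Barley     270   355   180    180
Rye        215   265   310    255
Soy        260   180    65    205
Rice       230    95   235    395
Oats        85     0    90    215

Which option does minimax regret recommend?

Rye

Column bests: Poor=270, Fair=355, Good=310, Ideal=395.
Barley regrets: 0, 0, 130, 215 → max 215
Rye regrets: 55, 90, 0, 140 → max 140
Soy regrets: 10, 175, 245, 190 → max 245
Rice regrets: 40, 260, 75, 0 → max 260
Oats regrets: 185, 355, 220, 180 → max 355
Smallest max regret = 140 → Rye.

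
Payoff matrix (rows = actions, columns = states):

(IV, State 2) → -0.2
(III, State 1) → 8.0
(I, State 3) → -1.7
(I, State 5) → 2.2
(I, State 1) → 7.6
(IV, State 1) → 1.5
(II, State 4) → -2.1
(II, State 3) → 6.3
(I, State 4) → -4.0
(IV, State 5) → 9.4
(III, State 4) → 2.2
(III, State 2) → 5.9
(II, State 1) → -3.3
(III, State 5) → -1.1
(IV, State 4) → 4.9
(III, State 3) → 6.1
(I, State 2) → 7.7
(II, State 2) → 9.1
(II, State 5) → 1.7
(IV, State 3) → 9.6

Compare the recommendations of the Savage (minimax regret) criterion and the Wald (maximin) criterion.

minimax regret → IV; maximin → IV (agree)

Column bests: State 1=8.0, State 2=9.1, State 3=9.6, State 4=4.9, State 5=9.4.
I regrets: 0.4, 1.4, 11.3, 8.9, 7.2 → max 11.3
II regrets: 11.3, 0.0, 3.3, 7.0, 7.7 → max 11.3
III regrets: 0.0, 3.2, 3.5, 2.7, 10.5 → max 10.5
IV regrets: 6.5, 9.3, 0.0, 0.0, 0.0 → max 9.3
Smallest max regret = 9.3 → IV.
Row minima: I=-4.0, II=-3.3, III=-1.1, IV=-0.2
Best worst-case = -0.2 → IV.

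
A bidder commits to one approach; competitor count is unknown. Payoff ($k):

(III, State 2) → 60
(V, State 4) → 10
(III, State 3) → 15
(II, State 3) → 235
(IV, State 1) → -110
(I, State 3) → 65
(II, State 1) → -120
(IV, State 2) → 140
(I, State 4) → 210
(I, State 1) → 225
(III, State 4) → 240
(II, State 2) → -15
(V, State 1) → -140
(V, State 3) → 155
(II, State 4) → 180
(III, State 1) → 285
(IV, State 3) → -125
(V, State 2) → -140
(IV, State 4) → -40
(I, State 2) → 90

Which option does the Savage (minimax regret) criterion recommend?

Column bests: State 1=285, State 2=140, State 3=235, State 4=240.
I regrets: 60, 50, 170, 30 → max 170
II regrets: 405, 155, 0, 60 → max 405
III regrets: 0, 80, 220, 0 → max 220
IV regrets: 395, 0, 360, 280 → max 395
V regrets: 425, 280, 80, 230 → max 425
Smallest max regret = 170 → I.

I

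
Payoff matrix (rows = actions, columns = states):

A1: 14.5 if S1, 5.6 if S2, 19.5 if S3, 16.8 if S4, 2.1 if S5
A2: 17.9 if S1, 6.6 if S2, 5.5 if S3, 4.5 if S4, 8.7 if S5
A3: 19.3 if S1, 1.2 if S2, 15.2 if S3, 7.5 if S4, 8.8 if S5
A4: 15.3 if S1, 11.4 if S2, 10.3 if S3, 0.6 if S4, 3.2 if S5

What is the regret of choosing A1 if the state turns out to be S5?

Best payoff under S5 is 8.8.
Regret = 8.8 − 2.1 = 6.7.

6.7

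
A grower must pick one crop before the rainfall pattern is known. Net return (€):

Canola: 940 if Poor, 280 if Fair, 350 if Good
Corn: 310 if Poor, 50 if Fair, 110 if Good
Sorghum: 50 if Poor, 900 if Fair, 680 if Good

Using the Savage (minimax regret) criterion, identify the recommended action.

Column bests: Poor=940, Fair=900, Good=680.
Canola regrets: 0, 620, 330 → max 620
Corn regrets: 630, 850, 570 → max 850
Sorghum regrets: 890, 0, 0 → max 890
Smallest max regret = 620 → Canola.

Canola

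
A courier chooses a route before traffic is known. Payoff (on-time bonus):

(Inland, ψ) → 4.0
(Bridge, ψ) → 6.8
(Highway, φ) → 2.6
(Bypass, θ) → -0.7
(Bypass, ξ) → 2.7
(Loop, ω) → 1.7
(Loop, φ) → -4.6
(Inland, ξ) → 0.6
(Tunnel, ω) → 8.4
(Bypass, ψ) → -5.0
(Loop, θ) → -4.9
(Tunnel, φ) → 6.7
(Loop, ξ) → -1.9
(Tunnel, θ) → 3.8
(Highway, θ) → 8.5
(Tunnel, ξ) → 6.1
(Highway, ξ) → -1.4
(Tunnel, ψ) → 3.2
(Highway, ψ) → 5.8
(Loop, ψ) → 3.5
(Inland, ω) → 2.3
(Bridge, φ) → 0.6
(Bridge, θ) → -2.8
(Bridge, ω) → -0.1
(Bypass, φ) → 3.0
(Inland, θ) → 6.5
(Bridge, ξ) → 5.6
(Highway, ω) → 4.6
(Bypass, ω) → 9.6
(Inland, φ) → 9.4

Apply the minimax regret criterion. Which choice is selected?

Tunnel

Column bests: θ=8.5, φ=9.4, ψ=6.8, ω=9.6, ξ=6.1.
Bridge regrets: 11.3, 8.8, 0.0, 9.7, 0.5 → max 11.3
Loop regrets: 13.4, 14.0, 3.3, 7.9, 8.0 → max 14.0
Tunnel regrets: 4.7, 2.7, 3.6, 1.2, 0.0 → max 4.7
Inland regrets: 2.0, 0.0, 2.8, 7.3, 5.5 → max 7.3
Bypass regrets: 9.2, 6.4, 11.8, 0.0, 3.4 → max 11.8
Highway regrets: 0.0, 6.8, 1.0, 5.0, 7.5 → max 7.5
Smallest max regret = 4.7 → Tunnel.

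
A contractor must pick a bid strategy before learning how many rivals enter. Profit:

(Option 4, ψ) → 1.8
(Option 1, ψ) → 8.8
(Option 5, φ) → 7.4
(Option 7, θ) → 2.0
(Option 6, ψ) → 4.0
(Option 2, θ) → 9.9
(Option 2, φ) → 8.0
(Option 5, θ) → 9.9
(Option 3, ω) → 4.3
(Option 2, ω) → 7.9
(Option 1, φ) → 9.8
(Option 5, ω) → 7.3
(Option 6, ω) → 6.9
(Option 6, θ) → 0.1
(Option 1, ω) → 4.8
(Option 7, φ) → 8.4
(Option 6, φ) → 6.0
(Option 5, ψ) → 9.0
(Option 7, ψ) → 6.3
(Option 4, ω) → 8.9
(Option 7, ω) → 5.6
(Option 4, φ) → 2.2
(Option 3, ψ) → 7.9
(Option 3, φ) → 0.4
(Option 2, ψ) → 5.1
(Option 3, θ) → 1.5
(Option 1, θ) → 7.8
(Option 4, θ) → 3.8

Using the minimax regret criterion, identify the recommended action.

Option 5

Column bests: θ=9.9, φ=9.8, ψ=9.0, ω=8.9.
Option 1 regrets: 2.1, 0.0, 0.2, 4.1 → max 4.1
Option 2 regrets: 0.0, 1.8, 3.9, 1.0 → max 3.9
Option 3 regrets: 8.4, 9.4, 1.1, 4.6 → max 9.4
Option 4 regrets: 6.1, 7.6, 7.2, 0.0 → max 7.6
Option 5 regrets: 0.0, 2.4, 0.0, 1.6 → max 2.4
Option 6 regrets: 9.8, 3.8, 5.0, 2.0 → max 9.8
Option 7 regrets: 7.9, 1.4, 2.7, 3.3 → max 7.9
Smallest max regret = 2.4 → Option 5.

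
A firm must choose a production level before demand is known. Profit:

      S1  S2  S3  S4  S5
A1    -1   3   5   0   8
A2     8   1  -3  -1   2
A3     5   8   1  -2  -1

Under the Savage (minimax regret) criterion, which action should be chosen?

Column bests: S1=8, S2=8, S3=5, S4=0, S5=8.
A1 regrets: 9, 5, 0, 0, 0 → max 9
A2 regrets: 0, 7, 8, 1, 6 → max 8
A3 regrets: 3, 0, 4, 2, 9 → max 9
Smallest max regret = 8 → A2.

A2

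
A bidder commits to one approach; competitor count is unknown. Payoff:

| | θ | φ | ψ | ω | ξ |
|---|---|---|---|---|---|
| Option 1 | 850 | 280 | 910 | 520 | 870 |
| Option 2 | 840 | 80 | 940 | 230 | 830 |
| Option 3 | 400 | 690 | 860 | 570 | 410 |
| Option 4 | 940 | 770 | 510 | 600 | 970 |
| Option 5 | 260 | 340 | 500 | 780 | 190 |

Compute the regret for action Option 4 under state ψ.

Best payoff under ψ is 940.
Regret = 940 − 510 = 430.

430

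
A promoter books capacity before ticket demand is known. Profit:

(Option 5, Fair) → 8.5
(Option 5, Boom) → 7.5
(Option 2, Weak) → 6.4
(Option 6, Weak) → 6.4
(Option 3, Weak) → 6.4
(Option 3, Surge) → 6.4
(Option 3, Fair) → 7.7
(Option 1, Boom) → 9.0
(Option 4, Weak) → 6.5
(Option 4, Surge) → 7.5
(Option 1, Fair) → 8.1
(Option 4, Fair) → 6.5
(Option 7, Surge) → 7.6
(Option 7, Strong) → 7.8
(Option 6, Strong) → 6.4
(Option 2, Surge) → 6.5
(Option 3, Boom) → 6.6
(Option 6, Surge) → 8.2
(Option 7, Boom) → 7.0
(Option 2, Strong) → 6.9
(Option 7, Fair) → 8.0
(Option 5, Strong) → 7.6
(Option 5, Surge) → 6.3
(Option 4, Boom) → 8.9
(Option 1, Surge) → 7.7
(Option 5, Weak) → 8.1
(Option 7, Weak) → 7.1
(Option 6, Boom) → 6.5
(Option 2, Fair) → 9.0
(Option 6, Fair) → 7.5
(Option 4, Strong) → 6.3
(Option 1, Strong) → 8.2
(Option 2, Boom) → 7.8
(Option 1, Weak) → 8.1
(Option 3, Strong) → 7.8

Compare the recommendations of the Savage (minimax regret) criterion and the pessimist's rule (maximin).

minimax regret → Option 1; maximin → Option 1 (agree)

Column bests: Weak=8.1, Fair=9.0, Strong=8.2, Boom=9.0, Surge=8.2.
Option 1 regrets: 0.0, 0.9, 0.0, 0.0, 0.5 → max 0.9
Option 2 regrets: 1.7, 0.0, 1.3, 1.2, 1.7 → max 1.7
Option 3 regrets: 1.7, 1.3, 0.4, 2.4, 1.8 → max 2.4
Option 4 regrets: 1.6, 2.5, 1.9, 0.1, 0.7 → max 2.5
Option 5 regrets: 0.0, 0.5, 0.6, 1.5, 1.9 → max 1.9
Option 6 regrets: 1.7, 1.5, 1.8, 2.5, 0.0 → max 2.5
Option 7 regrets: 1.0, 1.0, 0.4, 2.0, 0.6 → max 2.0
Smallest max regret = 0.9 → Option 1.
Row minima: Option 1=7.7, Option 2=6.4, Option 3=6.4, Option 4=6.3, Option 5=6.3, Option 6=6.4, Option 7=7.0
Best worst-case = 7.7 → Option 1.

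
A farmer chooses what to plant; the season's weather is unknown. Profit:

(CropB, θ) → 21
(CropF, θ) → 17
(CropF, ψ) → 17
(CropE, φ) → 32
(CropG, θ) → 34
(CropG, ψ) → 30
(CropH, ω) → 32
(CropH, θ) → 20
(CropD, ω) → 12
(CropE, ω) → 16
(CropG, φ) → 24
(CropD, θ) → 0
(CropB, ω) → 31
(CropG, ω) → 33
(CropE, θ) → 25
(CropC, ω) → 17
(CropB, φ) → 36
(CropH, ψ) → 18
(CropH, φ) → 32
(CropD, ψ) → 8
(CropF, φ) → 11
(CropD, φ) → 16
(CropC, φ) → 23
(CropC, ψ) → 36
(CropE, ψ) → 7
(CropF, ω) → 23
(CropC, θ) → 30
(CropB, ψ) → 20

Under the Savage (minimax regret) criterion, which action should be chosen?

CropG

Column bests: θ=34, φ=36, ψ=36, ω=33.
CropG regrets: 0, 12, 6, 0 → max 12
CropB regrets: 13, 0, 16, 2 → max 16
CropH regrets: 14, 4, 18, 1 → max 18
CropD regrets: 34, 20, 28, 21 → max 34
CropC regrets: 4, 13, 0, 16 → max 16
CropF regrets: 17, 25, 19, 10 → max 25
CropE regrets: 9, 4, 29, 17 → max 29
Smallest max regret = 12 → CropG.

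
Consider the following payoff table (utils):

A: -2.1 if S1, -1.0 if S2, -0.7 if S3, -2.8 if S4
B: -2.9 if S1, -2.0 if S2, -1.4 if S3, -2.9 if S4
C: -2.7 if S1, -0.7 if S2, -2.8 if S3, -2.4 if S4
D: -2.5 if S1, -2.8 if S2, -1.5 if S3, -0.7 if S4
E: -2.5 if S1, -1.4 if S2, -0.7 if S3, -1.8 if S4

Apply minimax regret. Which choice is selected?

E

Column bests: S1=-2.1, S2=-0.7, S3=-0.7, S4=-0.7.
A regrets: 0.0, 0.3, 0.0, 2.1 → max 2.1
B regrets: 0.8, 1.3, 0.7, 2.2 → max 2.2
C regrets: 0.6, 0.0, 2.1, 1.7 → max 2.1
D regrets: 0.4, 2.1, 0.8, 0.0 → max 2.1
E regrets: 0.4, 0.7, 0.0, 1.1 → max 1.1
Smallest max regret = 1.1 → E.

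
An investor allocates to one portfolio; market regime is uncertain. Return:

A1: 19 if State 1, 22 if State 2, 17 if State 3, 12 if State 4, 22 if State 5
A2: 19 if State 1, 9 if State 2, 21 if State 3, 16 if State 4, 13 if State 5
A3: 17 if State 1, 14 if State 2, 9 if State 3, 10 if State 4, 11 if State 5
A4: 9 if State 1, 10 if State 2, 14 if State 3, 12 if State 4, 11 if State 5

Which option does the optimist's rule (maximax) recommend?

A1

Row maxima: A1=22, A2=21, A3=17, A4=14
Best best-case = 22 → A1.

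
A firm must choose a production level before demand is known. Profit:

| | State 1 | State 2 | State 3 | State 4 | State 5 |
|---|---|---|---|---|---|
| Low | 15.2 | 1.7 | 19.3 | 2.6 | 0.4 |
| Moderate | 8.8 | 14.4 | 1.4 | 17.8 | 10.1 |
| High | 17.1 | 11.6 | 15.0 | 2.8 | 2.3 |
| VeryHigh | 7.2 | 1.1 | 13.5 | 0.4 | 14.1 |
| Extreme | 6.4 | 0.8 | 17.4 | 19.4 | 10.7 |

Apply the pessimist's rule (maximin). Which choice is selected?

High

Row minima: Low=0.4, Moderate=1.4, High=2.3, VeryHigh=0.4, Extreme=0.8
Best worst-case = 2.3 → High.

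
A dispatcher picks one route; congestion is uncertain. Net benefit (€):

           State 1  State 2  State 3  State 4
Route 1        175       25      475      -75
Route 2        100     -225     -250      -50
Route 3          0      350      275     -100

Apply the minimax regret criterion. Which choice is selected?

Route 3

Column bests: State 1=175, State 2=350, State 3=475, State 4=-50.
Route 1 regrets: 0, 325, 0, 25 → max 325
Route 2 regrets: 75, 575, 725, 0 → max 725
Route 3 regrets: 175, 0, 200, 50 → max 200
Smallest max regret = 200 → Route 3.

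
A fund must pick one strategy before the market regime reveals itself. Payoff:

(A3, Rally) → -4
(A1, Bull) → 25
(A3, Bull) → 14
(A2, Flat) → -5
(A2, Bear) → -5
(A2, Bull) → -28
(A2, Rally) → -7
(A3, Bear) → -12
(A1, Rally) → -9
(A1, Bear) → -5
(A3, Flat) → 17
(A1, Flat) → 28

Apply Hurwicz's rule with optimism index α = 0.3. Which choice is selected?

A1

A1: 0.3·28 + 0.7·(-9) = 2.1
A2: 0.3·(-5) + 0.7·(-28) = -21.1
A3: 0.3·17 + 0.7·(-12) = -3.3
Highest Hurwicz score = 2.1 → A1.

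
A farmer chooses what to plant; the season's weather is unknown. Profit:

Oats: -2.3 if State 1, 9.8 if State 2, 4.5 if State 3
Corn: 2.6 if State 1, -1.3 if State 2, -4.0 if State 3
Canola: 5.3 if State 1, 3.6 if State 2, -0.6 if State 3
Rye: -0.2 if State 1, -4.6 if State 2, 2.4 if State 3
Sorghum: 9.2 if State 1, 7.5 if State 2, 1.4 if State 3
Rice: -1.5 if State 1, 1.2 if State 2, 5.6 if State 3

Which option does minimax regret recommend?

Column bests: State 1=9.2, State 2=9.8, State 3=5.6.
Oats regrets: 11.5, 0.0, 1.1 → max 11.5
Corn regrets: 6.6, 11.1, 9.6 → max 11.1
Canola regrets: 3.9, 6.2, 6.2 → max 6.2
Rye regrets: 9.4, 14.4, 3.2 → max 14.4
Sorghum regrets: 0.0, 2.3, 4.2 → max 4.2
Rice regrets: 10.7, 8.6, 0.0 → max 10.7
Smallest max regret = 4.2 → Sorghum.

Sorghum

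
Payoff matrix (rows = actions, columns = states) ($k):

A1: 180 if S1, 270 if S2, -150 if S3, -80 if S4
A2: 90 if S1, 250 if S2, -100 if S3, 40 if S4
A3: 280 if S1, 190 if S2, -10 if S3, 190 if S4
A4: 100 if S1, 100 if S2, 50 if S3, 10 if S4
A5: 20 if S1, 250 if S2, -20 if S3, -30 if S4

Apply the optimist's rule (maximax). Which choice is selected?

A3

Row maxima: A1=270, A2=250, A3=280, A4=100, A5=250
Best best-case = 280 → A3.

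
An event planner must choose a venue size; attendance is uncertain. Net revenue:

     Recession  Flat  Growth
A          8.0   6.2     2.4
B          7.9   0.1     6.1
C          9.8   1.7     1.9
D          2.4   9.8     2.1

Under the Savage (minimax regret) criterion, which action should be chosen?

A

Column bests: Recession=9.8, Flat=9.8, Growth=6.1.
A regrets: 1.8, 3.6, 3.7 → max 3.7
B regrets: 1.9, 9.7, 0.0 → max 9.7
C regrets: 0.0, 8.1, 4.2 → max 8.1
D regrets: 7.4, 0.0, 4.0 → max 7.4
Smallest max regret = 3.7 → A.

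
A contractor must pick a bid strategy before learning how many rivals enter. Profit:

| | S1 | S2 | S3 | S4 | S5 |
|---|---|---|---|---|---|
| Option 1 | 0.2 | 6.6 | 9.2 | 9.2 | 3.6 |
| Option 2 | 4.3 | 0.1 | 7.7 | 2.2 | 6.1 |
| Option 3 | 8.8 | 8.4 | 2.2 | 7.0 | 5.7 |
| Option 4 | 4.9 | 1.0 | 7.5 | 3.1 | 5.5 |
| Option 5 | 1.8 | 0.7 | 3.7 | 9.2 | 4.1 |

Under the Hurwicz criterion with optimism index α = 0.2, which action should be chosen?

Option 3

Option 1: 0.2·9.2 + 0.8·0.2 = 2
Option 2: 0.2·7.7 + 0.8·0.1 = 1.62
Option 3: 0.2·8.8 + 0.8·2.2 = 3.52
Option 4: 0.2·7.5 + 0.8·1.0 = 2.3
Option 5: 0.2·9.2 + 0.8·0.7 = 2.4
Highest Hurwicz score = 3.52 → Option 3.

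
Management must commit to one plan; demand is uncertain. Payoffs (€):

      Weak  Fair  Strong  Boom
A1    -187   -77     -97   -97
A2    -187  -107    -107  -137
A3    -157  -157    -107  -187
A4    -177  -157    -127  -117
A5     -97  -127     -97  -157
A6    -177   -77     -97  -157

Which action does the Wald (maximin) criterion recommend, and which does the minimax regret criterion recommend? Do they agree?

Row minima: A1=-187, A2=-187, A3=-187, A4=-177, A5=-157, A6=-177
Best worst-case = -157 → A5.
Column bests: Weak=-97, Fair=-77, Strong=-97, Boom=-97.
A1 regrets: 90, 0, 0, 0 → max 90
A2 regrets: 90, 30, 10, 40 → max 90
A3 regrets: 60, 80, 10, 90 → max 90
A4 regrets: 80, 80, 30, 20 → max 80
A5 regrets: 0, 50, 0, 60 → max 60
A6 regrets: 80, 0, 0, 60 → max 80
Smallest max regret = 60 → A5.

maximin → A5; minimax regret → A5 (agree)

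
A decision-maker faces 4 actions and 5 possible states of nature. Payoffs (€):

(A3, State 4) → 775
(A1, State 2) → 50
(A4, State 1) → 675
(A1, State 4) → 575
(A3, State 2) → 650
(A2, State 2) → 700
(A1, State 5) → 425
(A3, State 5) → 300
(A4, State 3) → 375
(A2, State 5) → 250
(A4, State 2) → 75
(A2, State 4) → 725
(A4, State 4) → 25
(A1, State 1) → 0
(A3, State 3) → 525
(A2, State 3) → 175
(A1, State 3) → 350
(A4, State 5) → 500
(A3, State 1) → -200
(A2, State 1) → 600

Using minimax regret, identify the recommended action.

A2

Column bests: State 1=675, State 2=700, State 3=525, State 4=775, State 5=500.
A1 regrets: 675, 650, 175, 200, 75 → max 675
A2 regrets: 75, 0, 350, 50, 250 → max 350
A3 regrets: 875, 50, 0, 0, 200 → max 875
A4 regrets: 0, 625, 150, 750, 0 → max 750
Smallest max regret = 350 → A2.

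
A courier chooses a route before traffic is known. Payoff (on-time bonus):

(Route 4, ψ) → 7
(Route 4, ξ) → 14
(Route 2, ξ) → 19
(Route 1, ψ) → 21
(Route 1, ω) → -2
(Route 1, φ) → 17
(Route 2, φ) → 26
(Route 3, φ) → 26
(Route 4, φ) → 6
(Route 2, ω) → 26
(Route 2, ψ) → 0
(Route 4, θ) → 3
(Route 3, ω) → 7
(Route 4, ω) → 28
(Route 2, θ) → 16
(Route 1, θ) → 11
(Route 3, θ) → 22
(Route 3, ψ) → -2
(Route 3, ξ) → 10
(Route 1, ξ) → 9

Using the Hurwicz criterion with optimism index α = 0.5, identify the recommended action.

Route 1: 0.5·21 + 0.5·(-2) = 9.5
Route 2: 0.5·26 + 0.5·0 = 13
Route 3: 0.5·26 + 0.5·(-2) = 12
Route 4: 0.5·28 + 0.5·3 = 15.5
Highest Hurwicz score = 15.5 → Route 4.

Route 4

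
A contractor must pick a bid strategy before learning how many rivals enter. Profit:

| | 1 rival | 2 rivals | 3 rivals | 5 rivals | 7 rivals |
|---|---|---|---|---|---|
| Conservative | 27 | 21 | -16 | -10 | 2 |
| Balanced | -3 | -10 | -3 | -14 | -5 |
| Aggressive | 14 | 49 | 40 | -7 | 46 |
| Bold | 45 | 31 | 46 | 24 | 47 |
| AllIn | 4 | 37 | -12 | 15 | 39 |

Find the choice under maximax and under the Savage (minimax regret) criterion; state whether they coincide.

Row maxima: Conservative=27, Balanced=-3, Aggressive=49, Bold=47, AllIn=39
Best best-case = 49 → Aggressive.
Column bests: 1 rival=45, 2 rivals=49, 3 rivals=46, 5 rivals=24, 7 rivals=47.
Conservative regrets: 18, 28, 62, 34, 45 → max 62
Balanced regrets: 48, 59, 49, 38, 52 → max 59
Aggressive regrets: 31, 0, 6, 31, 1 → max 31
Bold regrets: 0, 18, 0, 0, 0 → max 18
AllIn regrets: 41, 12, 58, 9, 8 → max 58
Smallest max regret = 18 → Bold.

maximax → Aggressive; minimax regret → Bold (disagree)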